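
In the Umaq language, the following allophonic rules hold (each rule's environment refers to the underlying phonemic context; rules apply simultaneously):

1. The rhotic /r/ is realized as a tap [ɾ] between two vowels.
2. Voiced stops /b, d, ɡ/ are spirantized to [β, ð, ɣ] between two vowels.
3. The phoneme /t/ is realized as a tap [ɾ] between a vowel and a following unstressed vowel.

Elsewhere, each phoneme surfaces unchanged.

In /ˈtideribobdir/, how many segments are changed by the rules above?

Segments that undergo a rule: /d/ → [ð] (rule 2); /r/ → [ɾ] (rule 1); /b/ → [β] (rule 2).
All other segments surface unchanged.

3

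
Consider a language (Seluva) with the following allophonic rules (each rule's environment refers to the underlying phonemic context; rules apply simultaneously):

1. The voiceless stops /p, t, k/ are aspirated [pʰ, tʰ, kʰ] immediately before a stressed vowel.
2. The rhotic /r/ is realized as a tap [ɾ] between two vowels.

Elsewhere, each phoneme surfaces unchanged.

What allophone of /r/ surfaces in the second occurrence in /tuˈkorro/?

[r]

/r/ (between /r/ and /o/) fails the environment for rule 2, so it stays [r].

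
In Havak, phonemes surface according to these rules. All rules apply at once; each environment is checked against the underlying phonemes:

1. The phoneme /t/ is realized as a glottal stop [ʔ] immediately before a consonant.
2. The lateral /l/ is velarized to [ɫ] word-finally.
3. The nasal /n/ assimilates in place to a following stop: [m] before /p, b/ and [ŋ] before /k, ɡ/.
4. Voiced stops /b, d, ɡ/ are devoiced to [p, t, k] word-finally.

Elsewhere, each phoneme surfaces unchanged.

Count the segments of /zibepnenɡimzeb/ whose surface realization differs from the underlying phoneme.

2

Segments that undergo a rule: /n/ → [ŋ] (rule 3); /b/ → [p] (rule 4).
All other segments surface unchanged.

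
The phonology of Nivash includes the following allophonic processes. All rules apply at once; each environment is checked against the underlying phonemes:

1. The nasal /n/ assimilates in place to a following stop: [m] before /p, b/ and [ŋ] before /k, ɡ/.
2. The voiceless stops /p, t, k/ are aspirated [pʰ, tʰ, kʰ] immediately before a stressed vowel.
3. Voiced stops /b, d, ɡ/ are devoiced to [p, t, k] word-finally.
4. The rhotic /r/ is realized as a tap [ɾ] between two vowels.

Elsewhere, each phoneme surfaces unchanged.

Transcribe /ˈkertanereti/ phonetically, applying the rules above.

[ˈkʰertaneɾeti]

/k/ (word-initial): immediately before a stressed vowel, so rule 2 applies → [kʰ].
/e/ — not in any rule's target class → [e].
/r/ — between /e/ and /t/; rule 4 does not apply here → [r].
/t/ — between /r/ and /a/; rule 2 does not apply here → [t].
/a/ stays [a].
/n/ (between /a/ and /e/) is in the target of rule 1 but the environment (before a labial or velar stop) is not met → [n].
/e/ — not in any rule's target class → [e].
/r/ meets the environment for rule 4 (between two vowels) → [ɾ].
/e/ stays [e].
/t/ (between /e/ and /i/) is in the target of rule 2 but the environment (immediately before a stressed vowel) is not met → [t].
/i/ (word-final) is unaffected → [i].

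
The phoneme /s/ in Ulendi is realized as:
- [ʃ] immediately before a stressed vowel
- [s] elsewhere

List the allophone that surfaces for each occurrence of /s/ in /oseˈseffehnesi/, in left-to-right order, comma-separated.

Occurrence 1 (position 2): no conditioning environment matches → elsewhere allophone [s].
Occurrence 2 (position 4): immediately before a stressed vowel → [ʃ].
Occurrence 3 (position 12): no conditioning environment matches → elsewhere allophone [s].

[s], [ʃ], [s]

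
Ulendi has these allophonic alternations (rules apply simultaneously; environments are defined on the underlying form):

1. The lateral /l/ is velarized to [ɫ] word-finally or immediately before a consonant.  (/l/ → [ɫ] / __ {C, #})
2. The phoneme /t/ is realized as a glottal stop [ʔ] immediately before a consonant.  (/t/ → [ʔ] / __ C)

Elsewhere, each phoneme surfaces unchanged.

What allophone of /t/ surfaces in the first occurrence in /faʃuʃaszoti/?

/t/ (between /o/ and /i/): rule 2 targets it, but not immediately before a consonant → unchanged [t].

[t]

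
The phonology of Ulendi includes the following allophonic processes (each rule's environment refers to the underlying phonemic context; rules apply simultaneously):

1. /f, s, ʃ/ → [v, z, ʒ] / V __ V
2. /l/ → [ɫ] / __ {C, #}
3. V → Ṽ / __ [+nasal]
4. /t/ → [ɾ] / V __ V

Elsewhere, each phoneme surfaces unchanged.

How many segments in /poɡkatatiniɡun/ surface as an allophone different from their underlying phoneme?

4

Segments that undergo a rule: /t/ → [ɾ] (rule 4); /t/ → [ɾ] (rule 4); /i/ → [ĩ] (rule 3); /u/ → [ũ] (rule 3).
All other segments surface unchanged.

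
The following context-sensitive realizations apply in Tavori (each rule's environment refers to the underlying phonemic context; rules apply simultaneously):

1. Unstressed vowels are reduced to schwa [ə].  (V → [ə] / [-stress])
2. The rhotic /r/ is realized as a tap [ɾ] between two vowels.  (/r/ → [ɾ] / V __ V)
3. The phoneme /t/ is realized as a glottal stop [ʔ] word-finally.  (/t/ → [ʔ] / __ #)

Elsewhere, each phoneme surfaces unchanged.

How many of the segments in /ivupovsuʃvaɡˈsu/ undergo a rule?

Segments that undergo a rule: /i/ → [ə] (rule 1); /u/ → [ə] (rule 1); /o/ → [ə] (rule 1); /u/ → [ə] (rule 1); /a/ → [ə] (rule 1).
All other segments surface unchanged.

5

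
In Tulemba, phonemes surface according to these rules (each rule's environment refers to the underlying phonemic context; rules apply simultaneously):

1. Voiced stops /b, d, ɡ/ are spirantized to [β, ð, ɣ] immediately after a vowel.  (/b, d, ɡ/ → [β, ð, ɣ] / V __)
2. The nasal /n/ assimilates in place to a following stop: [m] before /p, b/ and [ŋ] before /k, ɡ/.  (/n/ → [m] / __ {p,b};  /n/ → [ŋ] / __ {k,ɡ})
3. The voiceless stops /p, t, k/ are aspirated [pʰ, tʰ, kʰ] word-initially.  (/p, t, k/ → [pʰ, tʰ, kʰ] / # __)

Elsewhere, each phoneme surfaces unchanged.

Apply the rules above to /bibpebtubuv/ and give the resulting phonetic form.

[biβpeβtuβuv]

/b/ — word-initial; rule 1 does not apply here → [b].
/i/ stays [i].
/b/ (between /i/ and /p/) occurs immediately after a vowel → [β] by rule 1.
/p/ (between /b/ and /e/) fails the environment for rule 3, so it stays [p].
/e/ (between /p/ and /b/): no rule targets it → [e].
/b/ — between /e/ and /t/, immediately after a vowel — surfaces as [β] (rule 1).
/t/ (between /b/ and /u/) fails the environment for rule 3, so it stays [t].
/u/ (between /t/ and /b/) is unaffected → [u].
/b/ meets the environment for rule 1 (immediately after a vowel) → [β].
/u/ stays [u].
/v/ — not in any rule's target class → [v].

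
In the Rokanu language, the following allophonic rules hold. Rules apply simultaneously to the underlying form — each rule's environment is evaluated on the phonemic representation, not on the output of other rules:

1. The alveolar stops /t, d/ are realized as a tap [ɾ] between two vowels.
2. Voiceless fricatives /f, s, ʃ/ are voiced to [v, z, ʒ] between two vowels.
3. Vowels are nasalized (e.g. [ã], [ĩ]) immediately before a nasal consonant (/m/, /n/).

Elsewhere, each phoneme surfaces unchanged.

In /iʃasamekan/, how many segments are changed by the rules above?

Segments that undergo a rule: /ʃ/ → [ʒ] (rule 2); /s/ → [z] (rule 2); /a/ → [ã] (rule 3); /a/ → [ã] (rule 3).
All other segments surface unchanged.

4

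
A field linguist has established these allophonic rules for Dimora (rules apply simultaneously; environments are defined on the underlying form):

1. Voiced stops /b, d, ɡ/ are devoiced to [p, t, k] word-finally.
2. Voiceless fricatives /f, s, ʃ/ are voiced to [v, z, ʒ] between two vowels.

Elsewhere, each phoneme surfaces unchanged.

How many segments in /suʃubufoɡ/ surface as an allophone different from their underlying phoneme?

3

Segments that undergo a rule: /ʃ/ → [ʒ] (rule 2); /f/ → [v] (rule 2); /ɡ/ → [k] (rule 1).
All other segments surface unchanged.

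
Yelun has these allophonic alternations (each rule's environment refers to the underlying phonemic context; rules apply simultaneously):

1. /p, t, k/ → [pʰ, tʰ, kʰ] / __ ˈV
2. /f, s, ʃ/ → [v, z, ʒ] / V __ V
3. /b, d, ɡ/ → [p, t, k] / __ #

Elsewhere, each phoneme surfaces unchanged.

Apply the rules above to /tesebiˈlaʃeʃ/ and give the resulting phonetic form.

[tezebiˈlaʒeʃ]

/t/ (word-initial) fails the environment for rule 1, so it stays [t].
/s/ (between /e/ and /e/): between two vowels, so rule 2 applies → [z].
/b/ (between /e/ and /i/) is in the target of rule 3 but the environment (word-finally) is not met → [b].
Rule 2 applies to /ʃ/ (between /a/ and /e/: between two vowels) → [ʒ].
/ʃ/ (word-final): rule 2 targets it, but not between two vowels → unchanged [ʃ].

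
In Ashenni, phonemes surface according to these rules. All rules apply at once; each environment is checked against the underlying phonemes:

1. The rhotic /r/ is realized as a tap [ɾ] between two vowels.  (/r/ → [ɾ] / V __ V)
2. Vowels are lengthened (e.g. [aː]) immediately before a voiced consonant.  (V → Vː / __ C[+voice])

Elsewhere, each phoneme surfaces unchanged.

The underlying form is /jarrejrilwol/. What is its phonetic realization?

/j/ (word-initial): no rule targets it → [j].
/a/ (between /j/ and /r/) occurs before a voiced consonant → [aː] by rule 2.
/r/ — between /a/ and /r/; rule 1 does not apply here → [r].
/r/ (between /r/ and /e/) fails the environment for rule 1, so it stays [r].
/e/ — between /r/ and /j/, before a voiced consonant — surfaces as [eː] (rule 2).
/j/ stays [j].
/r/ — between /j/ and /i/; rule 1 does not apply here → [r].
/i/ (between /r/ and /l/): before a voiced consonant, so rule 2 applies → [iː].
/l/ stays [l].
/w/ (between /l/ and /o/): no rule targets it → [w].
Rule 2 applies to /o/ (between /w/ and /l/: before a voiced consonant) → [oː].
/l/ (word-final) is unaffected → [l].

[jaːrreːjriːlwoːl]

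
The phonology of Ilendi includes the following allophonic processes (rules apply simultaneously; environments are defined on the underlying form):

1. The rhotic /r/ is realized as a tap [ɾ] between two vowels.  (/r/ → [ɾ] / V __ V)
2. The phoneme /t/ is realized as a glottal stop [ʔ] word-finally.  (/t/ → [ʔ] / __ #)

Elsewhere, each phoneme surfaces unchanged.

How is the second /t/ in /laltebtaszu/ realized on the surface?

/t/ — between /b/ and /a/; rule 2 does not apply here → [t].

[t]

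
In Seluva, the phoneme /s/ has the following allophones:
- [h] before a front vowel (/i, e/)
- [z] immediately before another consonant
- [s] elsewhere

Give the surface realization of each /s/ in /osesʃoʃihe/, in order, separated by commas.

Occurrence 1 (position 2): before a front vowel (/i, e/) → [h].
Occurrence 2 (position 4): immediately before another consonant → [z].

[h], [z]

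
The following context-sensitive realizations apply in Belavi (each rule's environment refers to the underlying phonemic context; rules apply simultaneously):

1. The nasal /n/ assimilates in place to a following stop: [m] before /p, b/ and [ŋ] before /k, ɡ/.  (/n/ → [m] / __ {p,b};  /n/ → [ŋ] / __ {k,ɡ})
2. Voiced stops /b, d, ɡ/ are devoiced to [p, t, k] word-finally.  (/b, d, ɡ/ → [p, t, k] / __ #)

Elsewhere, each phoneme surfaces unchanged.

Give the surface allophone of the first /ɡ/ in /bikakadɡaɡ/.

[ɡ]

/ɡ/ (between /d/ and /a/) is in the target of rule 2 but the environment (word-finally) is not met → [ɡ].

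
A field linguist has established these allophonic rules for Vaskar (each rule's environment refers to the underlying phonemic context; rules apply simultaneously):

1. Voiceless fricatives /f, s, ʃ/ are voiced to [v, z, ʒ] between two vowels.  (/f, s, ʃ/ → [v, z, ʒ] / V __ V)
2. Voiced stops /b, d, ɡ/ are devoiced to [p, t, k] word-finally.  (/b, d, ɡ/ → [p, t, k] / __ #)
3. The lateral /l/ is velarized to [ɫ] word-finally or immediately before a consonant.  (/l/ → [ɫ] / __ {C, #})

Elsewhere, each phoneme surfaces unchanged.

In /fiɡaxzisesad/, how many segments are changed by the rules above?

Segments that undergo a rule: /s/ → [z] (rule 1); /s/ → [z] (rule 1); /d/ → [t] (rule 2).
All other segments surface unchanged.

3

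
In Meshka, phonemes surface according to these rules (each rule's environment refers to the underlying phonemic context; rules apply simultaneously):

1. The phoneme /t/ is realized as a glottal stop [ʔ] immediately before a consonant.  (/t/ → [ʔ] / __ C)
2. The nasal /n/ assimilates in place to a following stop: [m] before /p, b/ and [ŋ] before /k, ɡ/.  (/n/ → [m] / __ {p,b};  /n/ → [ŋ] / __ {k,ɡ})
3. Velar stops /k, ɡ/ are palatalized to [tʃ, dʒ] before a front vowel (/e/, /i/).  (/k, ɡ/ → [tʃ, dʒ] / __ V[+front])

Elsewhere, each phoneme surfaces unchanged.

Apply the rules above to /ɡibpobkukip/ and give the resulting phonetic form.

[dʒibpobkutʃip]

Rule 3 applies to /ɡ/ (word-initial: before a front vowel) → [dʒ].
/i/ (between /ɡ/ and /b/) is unaffected → [i].
/b/ stays [b].
/p/ (between /b/ and /o/): no rule targets it → [p].
/o/ — not in any rule's target class → [o].
/b/ (between /o/ and /k/) is unaffected → [b].
/k/ (between /b/ and /u/) fails the environment for rule 3, so it stays [k].
/u/ stays [u].
Rule 3 applies to /k/ (between /u/ and /i/: before a front vowel) → [tʃ].
/i/ (between /k/ and /p/) is unaffected → [i].
/p/ (word-final): no rule targets it → [p].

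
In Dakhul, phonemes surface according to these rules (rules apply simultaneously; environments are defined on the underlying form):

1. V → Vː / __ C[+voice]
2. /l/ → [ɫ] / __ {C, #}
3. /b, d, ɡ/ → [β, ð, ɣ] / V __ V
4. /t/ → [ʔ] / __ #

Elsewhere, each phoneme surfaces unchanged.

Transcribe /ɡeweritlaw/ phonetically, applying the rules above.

[ɡeːweːritlaːw]

/ɡ/ — word-initial; rule 3 does not apply here → [ɡ].
/e/ (between /ɡ/ and /w/): before a voiced consonant, so rule 1 applies → [eː].
/w/ — not in any rule's target class → [w].
/e/ (between /w/ and /r/) occurs before a voiced consonant → [eː] by rule 1.
/r/ (between /e/ and /i/) is unaffected → [r].
/i/ (between /r/ and /t/): rule 1 targets it, but not before a voiced consonant → unchanged [i].
/t/ (between /i/ and /l/): rule 4 targets it, but not word-finally → unchanged [t].
/l/ (between /t/ and /a/): rule 2 targets it, but not word-finally or immediately before a consonant → unchanged [l].
/a/ — between /l/ and /w/, before a voiced consonant — surfaces as [aː] (rule 1).
/w/ (word-final): no rule targets it → [w].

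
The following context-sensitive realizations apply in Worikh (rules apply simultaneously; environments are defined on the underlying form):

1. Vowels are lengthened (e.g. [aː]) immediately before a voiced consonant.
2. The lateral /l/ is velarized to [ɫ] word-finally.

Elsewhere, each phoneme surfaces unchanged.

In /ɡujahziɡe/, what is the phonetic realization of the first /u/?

Rule 1 applies to /u/ (between /ɡ/ and /j/: before a voiced consonant) → [uː].

[uː]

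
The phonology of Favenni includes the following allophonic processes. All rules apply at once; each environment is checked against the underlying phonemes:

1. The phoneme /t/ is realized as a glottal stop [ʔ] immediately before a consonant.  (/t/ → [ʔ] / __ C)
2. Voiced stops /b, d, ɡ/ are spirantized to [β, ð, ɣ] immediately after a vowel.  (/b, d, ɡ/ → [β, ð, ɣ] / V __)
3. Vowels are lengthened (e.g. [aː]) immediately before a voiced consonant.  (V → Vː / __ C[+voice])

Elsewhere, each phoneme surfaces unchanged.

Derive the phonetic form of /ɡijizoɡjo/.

[ɡiːjiːzoːɣjo]

/ɡ/ (word-initial) fails the environment for rule 2, so it stays [ɡ].
/i/ meets the environment for rule 3 (before a voiced consonant) → [iː].
/j/ — not in any rule's target class → [j].
Rule 3 applies to /i/ (between /j/ and /z/: before a voiced consonant) → [iː].
/z/ (between /i/ and /o/) is unaffected → [z].
/o/ (between /z/ and /ɡ/): before a voiced consonant, so rule 3 applies → [oː].
/ɡ/ (between /o/ and /j/): immediately after a vowel, so rule 2 applies → [ɣ].
/j/ — not in any rule's target class → [j].
/o/ (word-final) fails the environment for rule 3, so it stays [o].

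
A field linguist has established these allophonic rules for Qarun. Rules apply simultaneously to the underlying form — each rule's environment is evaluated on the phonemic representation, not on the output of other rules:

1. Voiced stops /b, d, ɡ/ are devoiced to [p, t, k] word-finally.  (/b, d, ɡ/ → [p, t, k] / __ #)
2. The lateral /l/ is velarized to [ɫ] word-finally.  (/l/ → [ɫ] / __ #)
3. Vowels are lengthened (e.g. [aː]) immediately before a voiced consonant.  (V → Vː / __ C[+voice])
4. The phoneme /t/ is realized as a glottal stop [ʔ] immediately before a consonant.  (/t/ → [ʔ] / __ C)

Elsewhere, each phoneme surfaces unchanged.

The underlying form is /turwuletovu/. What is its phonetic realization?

/t/ (word-initial): rule 4 targets it, but not immediately before a consonant → unchanged [t].
/u/ (between /t/ and /r/): before a voiced consonant, so rule 3 applies → [uː].
/r/ — not in any rule's target class → [r].
/w/ (between /r/ and /u/): no rule targets it → [w].
/u/ (between /w/ and /l/) occurs before a voiced consonant → [uː] by rule 3.
/l/ (between /u/ and /e/) is in the target of rule 2 but the environment (word-finally) is not met → [l].
/e/ (between /l/ and /t/) fails the environment for rule 3, so it stays [e].
/t/ (between /e/ and /o/) fails the environment for rule 4, so it stays [t].
/o/ — between /t/ and /v/, before a voiced consonant — surfaces as [oː] (rule 3).
/v/ — not in any rule's target class → [v].
/u/ (word-final): rule 3 targets it, but not before a voiced consonant → unchanged [u].

[tuːrwuːletoːvu]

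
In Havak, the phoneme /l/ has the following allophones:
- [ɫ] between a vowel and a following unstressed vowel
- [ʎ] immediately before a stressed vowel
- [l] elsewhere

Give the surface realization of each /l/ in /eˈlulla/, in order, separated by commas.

[ʎ], [l], [l]

Occurrence 1 (position 2): immediately before a stressed vowel → [ʎ].
Occurrence 2 (position 4): no conditioning environment matches → elsewhere allophone [l].
Occurrence 3 (position 5): no conditioning environment matches → elsewhere allophone [l].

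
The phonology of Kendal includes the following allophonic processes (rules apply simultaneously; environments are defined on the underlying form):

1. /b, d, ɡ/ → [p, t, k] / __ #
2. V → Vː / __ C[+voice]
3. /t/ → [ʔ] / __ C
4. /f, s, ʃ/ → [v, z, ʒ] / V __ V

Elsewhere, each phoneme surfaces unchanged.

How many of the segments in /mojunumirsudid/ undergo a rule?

7

Segments that undergo a rule: /o/ → [oː] (rule 2); /u/ → [uː] (rule 2); /u/ → [uː] (rule 2); /i/ → [iː] (rule 2); /u/ → [uː] (rule 2); /i/ → [iː] (rule 2); /d/ → [t] (rule 1).
All other segments surface unchanged.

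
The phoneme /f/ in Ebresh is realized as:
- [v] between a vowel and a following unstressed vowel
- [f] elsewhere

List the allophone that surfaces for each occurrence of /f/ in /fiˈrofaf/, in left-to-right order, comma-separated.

[f], [v], [f]

Occurrence 1 (position 1): no conditioning environment matches → elsewhere allophone [f].
Occurrence 2 (position 5): between a vowel and a following unstressed vowel → [v].
Occurrence 3 (position 7): no conditioning environment matches → elsewhere allophone [f].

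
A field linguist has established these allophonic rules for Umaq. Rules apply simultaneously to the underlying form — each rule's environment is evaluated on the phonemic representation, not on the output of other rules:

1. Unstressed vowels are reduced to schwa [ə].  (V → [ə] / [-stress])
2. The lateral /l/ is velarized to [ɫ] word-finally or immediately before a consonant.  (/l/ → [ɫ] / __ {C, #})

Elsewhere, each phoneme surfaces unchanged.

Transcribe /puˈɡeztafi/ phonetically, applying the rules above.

[pəˈɡeztəfə]

/p/ stays [p].
Rule 1 applies to /u/ (between /p/ and /ɡ/: in an unstressed syllable) → [ə].
/ɡ/ — not in any rule's target class → [ɡ].
/e/ (between /ɡ/ and /z/) is in the target of rule 1 but the environment (in an unstressed syllable) is not met → [e].
/z/ — not in any rule's target class → [z].
/t/ — not in any rule's target class → [t].
/a/ — between /t/ and /f/, in an unstressed syllable — surfaces as [ə] (rule 1).
/f/ (between /a/ and /i/): no rule targets it → [f].
Rule 1 applies to /i/ (word-final: in an unstressed syllable) → [ə].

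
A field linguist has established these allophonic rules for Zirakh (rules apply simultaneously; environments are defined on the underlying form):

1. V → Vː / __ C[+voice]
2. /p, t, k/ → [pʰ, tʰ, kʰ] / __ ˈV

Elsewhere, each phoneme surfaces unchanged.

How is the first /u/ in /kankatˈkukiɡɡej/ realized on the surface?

/u/ (between /k/ and /k/): rule 1 targets it, but not before a voiced consonant → unchanged [u].

[u]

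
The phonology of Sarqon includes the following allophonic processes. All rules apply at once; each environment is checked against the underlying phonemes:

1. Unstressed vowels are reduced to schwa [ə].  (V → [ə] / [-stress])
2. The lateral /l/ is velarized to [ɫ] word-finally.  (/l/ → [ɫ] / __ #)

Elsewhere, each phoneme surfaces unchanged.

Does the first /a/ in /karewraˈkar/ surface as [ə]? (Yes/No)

/a/ (between /k/ and /r/) occurs in an unstressed syllable → [ə] by rule 1.
The actual realization is [ə], which matches [ə].

Yes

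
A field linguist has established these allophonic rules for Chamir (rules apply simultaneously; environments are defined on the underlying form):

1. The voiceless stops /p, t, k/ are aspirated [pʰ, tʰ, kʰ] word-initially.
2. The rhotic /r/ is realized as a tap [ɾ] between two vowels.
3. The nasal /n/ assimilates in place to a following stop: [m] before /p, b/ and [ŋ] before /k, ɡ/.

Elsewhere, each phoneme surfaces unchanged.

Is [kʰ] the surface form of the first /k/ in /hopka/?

No

/k/ (between /p/ and /a/): rule 1 targets it, but not word-initially → unchanged [k].
The actual realization is [k], not [kʰ].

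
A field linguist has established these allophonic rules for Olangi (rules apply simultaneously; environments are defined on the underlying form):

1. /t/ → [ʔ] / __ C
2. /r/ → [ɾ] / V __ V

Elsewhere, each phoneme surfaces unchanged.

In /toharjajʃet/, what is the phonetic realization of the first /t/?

[t]

/t/ (word-initial): rule 1 targets it, but not immediately before a consonant → unchanged [t].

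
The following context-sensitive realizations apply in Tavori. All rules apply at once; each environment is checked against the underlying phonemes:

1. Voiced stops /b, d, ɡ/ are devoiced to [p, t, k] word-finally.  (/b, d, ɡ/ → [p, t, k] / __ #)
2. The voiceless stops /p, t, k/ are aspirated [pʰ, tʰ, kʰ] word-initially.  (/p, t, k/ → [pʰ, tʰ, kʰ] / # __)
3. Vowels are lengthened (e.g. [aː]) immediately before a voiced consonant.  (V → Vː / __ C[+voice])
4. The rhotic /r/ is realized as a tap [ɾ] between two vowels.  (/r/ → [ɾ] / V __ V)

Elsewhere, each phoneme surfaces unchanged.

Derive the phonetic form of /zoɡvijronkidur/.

/z/ — not in any rule's target class → [z].
/o/ (between /z/ and /ɡ/): before a voiced consonant, so rule 3 applies → [oː].
/ɡ/ (between /o/ and /v/) fails the environment for rule 1, so it stays [ɡ].
/v/ stays [v].
/i/ — between /v/ and /j/, before a voiced consonant — surfaces as [iː] (rule 3).
/j/ (between /i/ and /r/) is unaffected → [j].
/r/ (between /j/ and /o/) fails the environment for rule 4, so it stays [r].
/o/ (between /r/ and /n/) occurs before a voiced consonant → [oː] by rule 3.
/n/ (between /o/ and /k/) is unaffected → [n].
/k/ (between /n/ and /i/): rule 2 targets it, but not word-initially → unchanged [k].
/i/ — between /k/ and /d/, before a voiced consonant — surfaces as [iː] (rule 3).
/d/ — between /i/ and /u/; rule 1 does not apply here → [d].
/u/ meets the environment for rule 3 (before a voiced consonant) → [uː].
/r/ (word-final): rule 4 targets it, but not between two vowels → unchanged [r].

[zoːɡviːjroːnkiːduːr]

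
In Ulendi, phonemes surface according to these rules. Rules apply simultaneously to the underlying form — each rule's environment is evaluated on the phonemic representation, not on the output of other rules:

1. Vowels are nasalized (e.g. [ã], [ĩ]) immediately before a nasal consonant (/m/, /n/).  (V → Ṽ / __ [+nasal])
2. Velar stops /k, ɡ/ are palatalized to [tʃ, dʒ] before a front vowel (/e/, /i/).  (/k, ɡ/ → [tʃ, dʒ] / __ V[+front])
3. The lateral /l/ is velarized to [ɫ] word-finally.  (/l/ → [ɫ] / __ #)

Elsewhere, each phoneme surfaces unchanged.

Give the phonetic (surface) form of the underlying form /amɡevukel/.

[ãmdʒevutʃeɫ]

/a/ (word-initial): before a nasal consonant, so rule 1 applies → [ã].
/m/ stays [m].
/ɡ/ — between /m/ and /e/, before a front vowel — surfaces as [dʒ] (rule 2).
/e/ (between /ɡ/ and /v/) is in the target of rule 1 but the environment (before a nasal consonant) is not met → [e].
/v/ (between /e/ and /u/): no rule targets it → [v].
/u/ (between /v/ and /k/) is in the target of rule 1 but the environment (before a nasal consonant) is not met → [u].
/k/ — between /u/ and /e/, before a front vowel — surfaces as [tʃ] (rule 2).
/e/ (between /k/ and /l/) is in the target of rule 1 but the environment (before a nasal consonant) is not met → [e].
/l/ — word-final, word-finally — surfaces as [ɫ] (rule 3).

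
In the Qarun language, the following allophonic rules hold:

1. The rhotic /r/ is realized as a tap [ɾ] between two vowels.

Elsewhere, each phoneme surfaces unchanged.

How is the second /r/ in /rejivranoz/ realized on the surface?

/r/ (between /v/ and /a/): rule 1 targets it, but not between two vowels → unchanged [r].

[r]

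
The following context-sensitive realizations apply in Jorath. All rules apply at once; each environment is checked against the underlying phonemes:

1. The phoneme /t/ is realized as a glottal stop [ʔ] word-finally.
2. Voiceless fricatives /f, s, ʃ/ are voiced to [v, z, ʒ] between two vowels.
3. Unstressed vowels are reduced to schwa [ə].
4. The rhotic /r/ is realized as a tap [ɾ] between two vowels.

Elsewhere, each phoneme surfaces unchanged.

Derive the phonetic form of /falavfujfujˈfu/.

/f/ (word-initial) is in the target of rule 2 but the environment (between two vowels) is not met → [f].
/a/ (between /f/ and /l/) occurs in an unstressed syllable → [ə] by rule 3.
/l/ (between /a/ and /a/) is unaffected → [l].
/a/ meets the environment for rule 3 (in an unstressed syllable) → [ə].
/v/ — not in any rule's target class → [v].
/f/ (between /v/ and /u/) fails the environment for rule 2, so it stays [f].
/u/ meets the environment for rule 3 (in an unstressed syllable) → [ə].
/j/ stays [j].
/f/ (between /j/ and /u/): rule 2 targets it, but not between two vowels → unchanged [f].
/u/ (between /f/ and /j/) occurs in an unstressed syllable → [ə] by rule 3.
/j/ (between /u/ and /f/): no rule targets it → [j].
/f/ (between /j/ and /u/) is in the target of rule 2 but the environment (between two vowels) is not met → [f].
/u/ — word-final; rule 3 does not apply here → [u].

[fələvfəjfəjˈfu]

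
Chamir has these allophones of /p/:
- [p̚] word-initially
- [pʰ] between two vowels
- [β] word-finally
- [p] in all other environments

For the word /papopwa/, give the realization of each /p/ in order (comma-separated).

Occurrence 1 (position 1): word-initially → [p̚].
Occurrence 2 (position 3): between two vowels → [pʰ].
Occurrence 3 (position 5): no conditioning environment matches → elsewhere allophone [p].

[p̚], [pʰ], [p]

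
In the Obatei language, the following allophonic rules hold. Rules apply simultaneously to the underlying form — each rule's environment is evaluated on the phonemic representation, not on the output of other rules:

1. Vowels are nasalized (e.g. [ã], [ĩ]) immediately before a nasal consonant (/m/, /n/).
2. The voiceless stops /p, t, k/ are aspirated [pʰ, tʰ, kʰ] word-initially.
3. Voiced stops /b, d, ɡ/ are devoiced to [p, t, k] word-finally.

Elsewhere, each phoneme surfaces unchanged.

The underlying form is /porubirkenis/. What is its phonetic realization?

/p/ (word-initial): word-initially, so rule 2 applies → [pʰ].
/o/ (between /p/ and /r/) fails the environment for rule 1, so it stays [o].
/r/ stays [r].
/u/ — between /r/ and /b/; rule 1 does not apply here → [u].
/b/ (between /u/ and /i/): rule 3 targets it, but not word-finally → unchanged [b].
/i/ (between /b/ and /r/) is in the target of rule 1 but the environment (before a nasal consonant) is not met → [i].
/r/ (between /i/ and /k/): no rule targets it → [r].
/k/ (between /r/ and /e/): rule 2 targets it, but not word-initially → unchanged [k].
Rule 1 applies to /e/ (between /k/ and /n/: before a nasal consonant) → [ẽ].
/n/ (between /e/ and /i/) is unaffected → [n].
/i/ — between /n/ and /s/; rule 1 does not apply here → [i].
/s/ stays [s].

[pʰorubirkẽnis]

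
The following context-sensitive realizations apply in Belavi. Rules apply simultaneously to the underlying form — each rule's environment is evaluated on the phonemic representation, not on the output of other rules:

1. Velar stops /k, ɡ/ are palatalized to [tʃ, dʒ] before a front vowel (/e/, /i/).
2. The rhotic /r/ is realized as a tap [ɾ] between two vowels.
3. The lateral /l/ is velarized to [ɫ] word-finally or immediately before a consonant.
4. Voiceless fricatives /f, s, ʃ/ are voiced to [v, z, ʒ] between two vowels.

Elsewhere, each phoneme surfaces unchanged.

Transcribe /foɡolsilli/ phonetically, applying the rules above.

/f/ (word-initial): rule 4 targets it, but not between two vowels → unchanged [f].
/o/ (between /f/ and /ɡ/): no rule targets it → [o].
/ɡ/ (between /o/ and /o/) is in the target of rule 1 but the environment (before a front vowel) is not met → [ɡ].
/o/ stays [o].
/l/ (between /o/ and /s/): word-finally or immediately before a consonant, so rule 3 applies → [ɫ].
/s/ (between /l/ and /i/) fails the environment for rule 4, so it stays [s].
/i/ stays [i].
/l/ — between /i/ and /l/, word-finally or immediately before a consonant — surfaces as [ɫ] (rule 3).
/l/ (between /l/ and /i/) fails the environment for rule 3, so it stays [l].
/i/ (word-final) is unaffected → [i].

[foɡoɫsiɫli]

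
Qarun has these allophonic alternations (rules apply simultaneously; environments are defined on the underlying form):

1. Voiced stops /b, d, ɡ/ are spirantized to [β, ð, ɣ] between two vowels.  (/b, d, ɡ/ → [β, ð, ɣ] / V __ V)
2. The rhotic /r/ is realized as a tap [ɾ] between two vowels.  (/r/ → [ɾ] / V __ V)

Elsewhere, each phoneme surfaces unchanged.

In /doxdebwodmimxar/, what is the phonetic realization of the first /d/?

[d]

/d/ (word-initial) fails the environment for rule 1, so it stays [d].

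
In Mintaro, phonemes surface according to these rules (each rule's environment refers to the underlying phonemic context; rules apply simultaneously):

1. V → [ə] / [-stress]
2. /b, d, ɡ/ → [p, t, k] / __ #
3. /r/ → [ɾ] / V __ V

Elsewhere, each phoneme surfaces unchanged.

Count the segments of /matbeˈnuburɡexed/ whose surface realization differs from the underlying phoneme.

Segments that undergo a rule: /a/ → [ə] (rule 1); /e/ → [ə] (rule 1); /u/ → [ə] (rule 1); /e/ → [ə] (rule 1); /e/ → [ə] (rule 1); /d/ → [t] (rule 2).
All other segments surface unchanged.

6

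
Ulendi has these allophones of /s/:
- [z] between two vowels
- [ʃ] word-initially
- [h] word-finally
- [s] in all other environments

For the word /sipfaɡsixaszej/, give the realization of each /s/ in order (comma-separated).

[ʃ], [s], [s]

Occurrence 1 (position 1): word-initially → [ʃ].
Occurrence 2 (position 7): no conditioning environment matches → elsewhere allophone [s].
Occurrence 3 (position 11): no conditioning environment matches → elsewhere allophone [s].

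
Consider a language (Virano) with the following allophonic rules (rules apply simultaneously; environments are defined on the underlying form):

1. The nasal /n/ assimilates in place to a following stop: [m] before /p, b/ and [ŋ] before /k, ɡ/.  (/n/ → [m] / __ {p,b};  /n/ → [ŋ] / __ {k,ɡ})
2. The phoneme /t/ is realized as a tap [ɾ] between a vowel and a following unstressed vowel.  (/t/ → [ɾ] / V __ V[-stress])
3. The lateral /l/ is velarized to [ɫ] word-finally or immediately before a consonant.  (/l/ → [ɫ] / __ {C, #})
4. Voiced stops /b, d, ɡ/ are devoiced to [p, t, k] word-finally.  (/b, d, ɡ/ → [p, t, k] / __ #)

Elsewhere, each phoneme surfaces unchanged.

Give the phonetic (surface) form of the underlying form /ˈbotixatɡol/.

/b/ (word-initial): rule 4 targets it, but not word-finally → unchanged [b].
/o/ stays [o].
/t/ (between /o/ and /i/): between a vowel and a following unstressed vowel, so rule 2 applies → [ɾ].
/i/ (between /t/ and /x/) is unaffected → [i].
/x/ — not in any rule's target class → [x].
/a/ — not in any rule's target class → [a].
/t/ (between /a/ and /ɡ/) fails the environment for rule 2, so it stays [t].
/ɡ/ (between /t/ and /o/): rule 4 targets it, but not word-finally → unchanged [ɡ].
/o/ — not in any rule's target class → [o].
/l/ (word-final) occurs word-finally or immediately before a consonant → [ɫ] by rule 3.

[ˈboɾixatɡoɫ]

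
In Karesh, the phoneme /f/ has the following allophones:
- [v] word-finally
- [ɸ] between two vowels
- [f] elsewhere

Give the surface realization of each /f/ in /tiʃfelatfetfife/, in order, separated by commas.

Occurrence 1 (position 4): no conditioning environment matches → elsewhere allophone [f].
Occurrence 2 (position 9): no conditioning environment matches → elsewhere allophone [f].
Occurrence 3 (position 12): no conditioning environment matches → elsewhere allophone [f].
Occurrence 4 (position 14): between two vowels → [ɸ].

[f], [f], [f], [ɸ]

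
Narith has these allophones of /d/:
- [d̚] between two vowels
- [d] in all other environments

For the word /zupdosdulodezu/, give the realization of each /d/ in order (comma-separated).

[d], [d], [d̚]

Occurrence 1 (position 4): no conditioning environment matches → elsewhere allophone [d].
Occurrence 2 (position 7): no conditioning environment matches → elsewhere allophone [d].
Occurrence 3 (position 11): between two vowels → [d̚].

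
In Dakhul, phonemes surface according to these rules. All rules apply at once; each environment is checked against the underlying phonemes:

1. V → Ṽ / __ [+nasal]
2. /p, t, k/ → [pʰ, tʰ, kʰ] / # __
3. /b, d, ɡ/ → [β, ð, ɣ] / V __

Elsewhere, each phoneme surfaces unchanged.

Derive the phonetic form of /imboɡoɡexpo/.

Rule 1 applies to /i/ (word-initial: before a nasal consonant) → [ĩ].
/b/ (between /m/ and /o/) is in the target of rule 3 but the environment (immediately after a vowel) is not met → [b].
/o/ (between /b/ and /ɡ/): rule 1 targets it, but not before a nasal consonant → unchanged [o].
Rule 3 applies to /ɡ/ (between /o/ and /o/: immediately after a vowel) → [ɣ].
/o/ (between /ɡ/ and /ɡ/) fails the environment for rule 1, so it stays [o].
/ɡ/ (between /o/ and /e/) occurs immediately after a vowel → [ɣ] by rule 3.
/e/ (between /ɡ/ and /x/) is in the target of rule 1 but the environment (before a nasal consonant) is not met → [e].
/p/ (between /x/ and /o/) fails the environment for rule 2, so it stays [p].
/o/ (word-final) fails the environment for rule 1, so it stays [o].

[ĩmboɣoɣexpo]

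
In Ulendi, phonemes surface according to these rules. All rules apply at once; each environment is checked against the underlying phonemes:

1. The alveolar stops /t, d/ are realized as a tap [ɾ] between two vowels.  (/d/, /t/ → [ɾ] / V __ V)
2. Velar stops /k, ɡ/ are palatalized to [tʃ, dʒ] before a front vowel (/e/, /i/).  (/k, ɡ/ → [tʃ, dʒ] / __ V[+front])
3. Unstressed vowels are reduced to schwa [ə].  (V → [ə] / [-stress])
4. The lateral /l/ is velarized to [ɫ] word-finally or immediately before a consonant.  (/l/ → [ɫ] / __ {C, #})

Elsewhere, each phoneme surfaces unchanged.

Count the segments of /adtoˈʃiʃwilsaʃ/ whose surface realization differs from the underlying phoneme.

Segments that undergo a rule: /a/ → [ə] (rule 3); /o/ → [ə] (rule 3); /i/ → [ə] (rule 3); /l/ → [ɫ] (rule 4); /a/ → [ə] (rule 3).
All other segments surface unchanged.

5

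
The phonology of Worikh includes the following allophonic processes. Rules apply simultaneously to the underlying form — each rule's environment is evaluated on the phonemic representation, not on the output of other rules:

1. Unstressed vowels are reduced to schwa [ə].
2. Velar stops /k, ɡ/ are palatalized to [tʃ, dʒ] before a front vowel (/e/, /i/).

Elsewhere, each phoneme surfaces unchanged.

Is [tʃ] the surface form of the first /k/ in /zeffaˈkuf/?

/k/ (between /a/ and /u/) is in the target of rule 2 but the environment (before a front vowel) is not met → [k].
The actual realization is [k], not [tʃ].

No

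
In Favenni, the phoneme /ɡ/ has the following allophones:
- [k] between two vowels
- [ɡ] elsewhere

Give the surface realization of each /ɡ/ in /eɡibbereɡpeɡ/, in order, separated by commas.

[k], [ɡ], [ɡ]

Occurrence 1 (position 2): between two vowels → [k].
Occurrence 2 (position 9): no conditioning environment matches → elsewhere allophone [ɡ].
Occurrence 3 (position 12): no conditioning environment matches → elsewhere allophone [ɡ].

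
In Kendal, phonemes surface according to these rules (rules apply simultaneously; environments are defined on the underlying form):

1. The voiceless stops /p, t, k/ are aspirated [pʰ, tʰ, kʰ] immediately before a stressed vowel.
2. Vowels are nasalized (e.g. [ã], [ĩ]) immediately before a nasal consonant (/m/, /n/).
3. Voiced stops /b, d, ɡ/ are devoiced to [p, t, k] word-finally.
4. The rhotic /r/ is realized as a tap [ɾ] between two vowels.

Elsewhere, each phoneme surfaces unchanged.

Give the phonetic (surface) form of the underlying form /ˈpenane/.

[ˈpʰẽnãne]

/p/ (word-initial) occurs immediately before a stressed vowel → [pʰ] by rule 1.
/e/ (between /p/ and /n/): before a nasal consonant, so rule 2 applies → [ẽ].
/n/ (between /e/ and /a/): no rule targets it → [n].
/a/ (between /n/ and /n/): before a nasal consonant, so rule 2 applies → [ã].
/n/ — not in any rule's target class → [n].
/e/ (word-final) fails the environment for rule 2, so it stays [e].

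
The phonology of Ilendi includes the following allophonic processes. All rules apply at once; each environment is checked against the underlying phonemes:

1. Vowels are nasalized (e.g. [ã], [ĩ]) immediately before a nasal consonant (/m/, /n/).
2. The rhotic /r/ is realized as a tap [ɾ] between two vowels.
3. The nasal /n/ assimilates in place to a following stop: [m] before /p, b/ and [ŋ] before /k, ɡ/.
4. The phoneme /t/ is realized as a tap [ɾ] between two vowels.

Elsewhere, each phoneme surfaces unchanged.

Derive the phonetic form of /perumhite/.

/p/ — not in any rule's target class → [p].
/e/ (between /p/ and /r/): rule 1 targets it, but not before a nasal consonant → unchanged [e].
/r/ (between /e/ and /u/): between two vowels, so rule 2 applies → [ɾ].
/u/ meets the environment for rule 1 (before a nasal consonant) → [ũ].
/m/ stays [m].
/h/ (between /m/ and /i/): no rule targets it → [h].
/i/ (between /h/ and /t/) fails the environment for rule 1, so it stays [i].
Rule 4 applies to /t/ (between /i/ and /e/: between two vowels) → [ɾ].
/e/ (word-final) fails the environment for rule 1, so it stays [e].

[peɾũmhiɾe]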